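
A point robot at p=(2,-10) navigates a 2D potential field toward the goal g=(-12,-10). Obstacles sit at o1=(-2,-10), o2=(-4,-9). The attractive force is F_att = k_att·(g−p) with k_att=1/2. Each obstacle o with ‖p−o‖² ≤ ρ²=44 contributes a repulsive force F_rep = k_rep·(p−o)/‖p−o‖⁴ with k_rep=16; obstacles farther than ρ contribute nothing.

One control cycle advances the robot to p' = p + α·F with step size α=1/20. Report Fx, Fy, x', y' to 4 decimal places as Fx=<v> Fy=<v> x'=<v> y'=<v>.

F_att = 1/2·(g−p) = 1/2·(-14,0) = (-7.0000,0.0000)
o1: d²=16 ≤ ρ²=44; F_rep = 16·(4,0)/16² = (0.2500,0.0000)
o2: d²=37 ≤ ρ²=44; F_rep = 16·(6,-1)/37² = (0.0701,-0.0117)
F = F_att + ΣF_rep = (-6.6799,-0.0117)
p' = p + 1/20·F = (1.6660,-10.0006)

Fx=-6.6799 Fy=-0.0117 x'=1.6660 y'=-10.0006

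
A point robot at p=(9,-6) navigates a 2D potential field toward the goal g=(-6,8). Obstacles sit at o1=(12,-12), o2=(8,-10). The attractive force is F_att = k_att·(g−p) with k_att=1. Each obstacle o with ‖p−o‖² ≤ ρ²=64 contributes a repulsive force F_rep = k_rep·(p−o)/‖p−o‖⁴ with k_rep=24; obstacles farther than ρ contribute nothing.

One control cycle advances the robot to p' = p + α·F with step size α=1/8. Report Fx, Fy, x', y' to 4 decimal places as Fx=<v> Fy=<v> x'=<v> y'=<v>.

F_att = 1·(g−p) = 1·(-15,14) = (-15.0000,14.0000)
o1: d²=45 ≤ ρ²=64; F_rep = 24·(-3,6)/45² = (-0.0356,0.0711)
o2: d²=17 ≤ ρ²=64; F_rep = 24·(1,4)/17² = (0.0830,0.3322)
F = F_att + ΣF_rep = (-14.9525,14.4033)
p' = p + 1/8·F = (7.1309,-4.1996)

Fx=-14.9525 Fy=14.4033 x'=7.1309 y'=-4.1996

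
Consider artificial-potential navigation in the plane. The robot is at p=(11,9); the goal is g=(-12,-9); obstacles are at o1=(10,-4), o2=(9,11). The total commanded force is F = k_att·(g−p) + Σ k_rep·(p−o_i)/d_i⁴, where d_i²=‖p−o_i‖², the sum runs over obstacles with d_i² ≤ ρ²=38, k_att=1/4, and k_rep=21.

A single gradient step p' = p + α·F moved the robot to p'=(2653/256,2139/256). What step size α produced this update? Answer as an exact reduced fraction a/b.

α = 1/8

F_att = 1/4·(g−p) = 1/4·(-23,-18) = (-5.7500,-4.5000)
o1: d²=170 > ρ²=38 → inactive
o2: d²=8 ≤ ρ²=38; F_rep = 21·(2,-2)/8² = (0.6562,-0.6562)
F = F_att + ΣF_rep = (-5.0938,-5.1562)
Δp = p'−p = (-0.6367,-0.6445); α = Δx/Fx = (-163/256) / (-163/32) = 1/8
check: Δy/Fy = (-165/256) / (-165/32) = 1/8 ✓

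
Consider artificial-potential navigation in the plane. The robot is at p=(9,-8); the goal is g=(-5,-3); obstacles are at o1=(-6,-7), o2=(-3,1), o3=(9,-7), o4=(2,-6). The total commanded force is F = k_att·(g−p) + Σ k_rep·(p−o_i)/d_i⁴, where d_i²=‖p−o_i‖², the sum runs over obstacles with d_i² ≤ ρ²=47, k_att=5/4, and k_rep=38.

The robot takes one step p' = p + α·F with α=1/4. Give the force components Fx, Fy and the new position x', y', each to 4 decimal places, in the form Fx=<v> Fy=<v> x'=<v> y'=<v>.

Fx=-17.5000 Fy=-31.7500 x'=4.6250 y'=-15.9375

F_att = 5/4·(g−p) = 5/4·(-14,5) = (-17.5000,6.2500)
o1: d²=226 > ρ²=47 → inactive
o2: d²=225 > ρ²=47 → inactive
o3: d²=1 ≤ ρ²=47; F_rep = 38·(0,-1)/1² = (0.0000,-38.0000)
o4: d²=53 > ρ²=47 → inactive
F = F_att + ΣF_rep = (-17.5000,-31.7500)
p' = p + 1/4·F = (4.6250,-15.9375)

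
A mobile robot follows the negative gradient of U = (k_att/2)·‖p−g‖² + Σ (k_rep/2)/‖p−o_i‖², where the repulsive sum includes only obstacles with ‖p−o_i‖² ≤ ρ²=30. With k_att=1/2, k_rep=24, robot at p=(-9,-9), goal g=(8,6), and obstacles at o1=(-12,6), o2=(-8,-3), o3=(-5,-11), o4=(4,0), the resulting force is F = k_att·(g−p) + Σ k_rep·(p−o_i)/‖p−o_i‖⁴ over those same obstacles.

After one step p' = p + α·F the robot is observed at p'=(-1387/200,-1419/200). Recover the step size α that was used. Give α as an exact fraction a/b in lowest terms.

F_att = 1/2·(g−p) = 1/2·(17,15) = (8.5000,7.5000)
o1: d²=234 > ρ²=30 → inactive
o2: d²=37 > ρ²=30 → inactive
o3: d²=20 ≤ ρ²=30; F_rep = 24·(-4,2)/20² = (-0.2400,0.1200)
o4: d²=250 > ρ²=30 → inactive
F = F_att + ΣF_rep = (8.2600,7.6200)
Δp = p'−p = (2.0650,1.9050); α = Δx/Fx = (413/200) / (413/50) = 1/4
check: Δy/Fy = (381/200) / (381/50) = 1/4 ✓

α = 1/4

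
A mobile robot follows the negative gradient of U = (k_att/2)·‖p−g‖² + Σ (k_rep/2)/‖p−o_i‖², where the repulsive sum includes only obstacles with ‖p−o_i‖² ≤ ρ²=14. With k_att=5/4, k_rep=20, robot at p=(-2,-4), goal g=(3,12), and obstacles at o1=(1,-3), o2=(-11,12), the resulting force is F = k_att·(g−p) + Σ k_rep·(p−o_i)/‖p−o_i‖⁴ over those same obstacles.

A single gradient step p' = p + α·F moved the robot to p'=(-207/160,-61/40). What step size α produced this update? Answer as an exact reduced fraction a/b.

α = 1/8

F_att = 5/4·(g−p) = 5/4·(5,16) = (6.2500,20.0000)
o1: d²=10 ≤ ρ²=14; F_rep = 20·(-3,-1)/10² = (-0.6000,-0.2000)
o2: d²=337 > ρ²=14 → inactive
F = F_att + ΣF_rep = (5.6500,19.8000)
Δp = p'−p = (0.7063,2.4750); α = Δx/Fx = (113/160) / (113/20) = 1/8
check: Δy/Fy = (99/40) / (99/5) = 1/8 ✓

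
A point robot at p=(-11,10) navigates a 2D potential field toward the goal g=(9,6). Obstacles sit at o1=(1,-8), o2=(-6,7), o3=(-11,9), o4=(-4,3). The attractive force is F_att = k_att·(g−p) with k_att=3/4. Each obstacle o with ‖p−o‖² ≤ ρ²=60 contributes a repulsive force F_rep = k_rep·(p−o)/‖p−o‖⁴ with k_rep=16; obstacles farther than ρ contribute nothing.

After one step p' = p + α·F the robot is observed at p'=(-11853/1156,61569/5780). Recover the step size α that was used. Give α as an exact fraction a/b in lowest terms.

α = 1/20

F_att = 3/4·(g−p) = 3/4·(20,-4) = (15.0000,-3.0000)
o1: d²=468 > ρ²=60 → inactive
o2: d²=34 ≤ ρ²=60; F_rep = 16·(-5,3)/34² = (-0.0692,0.0415)
o3: d²=1 ≤ ρ²=60; F_rep = 16·(0,1)/1² = (0.0000,16.0000)
o4: d²=98 > ρ²=60 → inactive
F = F_att + ΣF_rep = (14.9308,13.0415)
Δp = p'−p = (0.7465,0.6521); α = Δx/Fx = (863/1156) / (4315/289) = 1/20
check: Δy/Fy = (3769/5780) / (3769/289) = 1/20 ✓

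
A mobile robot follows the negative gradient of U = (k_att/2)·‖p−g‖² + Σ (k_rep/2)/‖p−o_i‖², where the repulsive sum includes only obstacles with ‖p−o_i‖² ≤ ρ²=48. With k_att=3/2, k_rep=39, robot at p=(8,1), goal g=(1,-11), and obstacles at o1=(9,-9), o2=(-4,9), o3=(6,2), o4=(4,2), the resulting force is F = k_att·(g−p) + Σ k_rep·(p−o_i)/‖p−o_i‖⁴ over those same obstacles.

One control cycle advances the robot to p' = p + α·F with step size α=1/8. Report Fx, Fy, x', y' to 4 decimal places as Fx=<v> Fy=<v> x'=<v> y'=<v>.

Fx=-6.8402 Fy=-19.6949 x'=7.1450 y'=-1.4619

F_att = 3/2·(g−p) = 3/2·(-7,-12) = (-10.5000,-18.0000)
o1: d²=101 > ρ²=48 → inactive
o2: d²=208 > ρ²=48 → inactive
o3: d²=5 ≤ ρ²=48; F_rep = 39·(2,-1)/5² = (3.1200,-1.5600)
o4: d²=17 ≤ ρ²=48; F_rep = 39·(4,-1)/17² = (0.5398,-0.1349)
F = F_att + ΣF_rep = (-6.8402,-19.6949)
p' = p + 1/8·F = (7.1450,-1.4619)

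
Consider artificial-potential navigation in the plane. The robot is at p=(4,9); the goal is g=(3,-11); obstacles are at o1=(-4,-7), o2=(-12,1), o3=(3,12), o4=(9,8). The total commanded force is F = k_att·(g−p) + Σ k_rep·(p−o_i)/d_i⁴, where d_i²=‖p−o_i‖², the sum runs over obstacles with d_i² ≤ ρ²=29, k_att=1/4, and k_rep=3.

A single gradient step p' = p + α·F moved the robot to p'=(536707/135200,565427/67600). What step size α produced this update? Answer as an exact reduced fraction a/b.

F_att = 1/4·(g−p) = 1/4·(-1,-20) = (-0.2500,-5.0000)
o1: d²=320 > ρ²=29 → inactive
o2: d²=320 > ρ²=29 → inactive
o3: d²=10 ≤ ρ²=29; F_rep = 3·(1,-3)/10² = (0.0300,-0.0900)
o4: d²=26 ≤ ρ²=29; F_rep = 3·(-5,1)/26² = (-0.0222,0.0044)
F = F_att + ΣF_rep = (-0.2422,-5.0856)
Δp = p'−p = (-0.0303,-0.6357); α = Δx/Fx = (-4093/135200) / (-4093/16900) = 1/8
check: Δy/Fy = (-42973/67600) / (-42973/8450) = 1/8 ✓

α = 1/8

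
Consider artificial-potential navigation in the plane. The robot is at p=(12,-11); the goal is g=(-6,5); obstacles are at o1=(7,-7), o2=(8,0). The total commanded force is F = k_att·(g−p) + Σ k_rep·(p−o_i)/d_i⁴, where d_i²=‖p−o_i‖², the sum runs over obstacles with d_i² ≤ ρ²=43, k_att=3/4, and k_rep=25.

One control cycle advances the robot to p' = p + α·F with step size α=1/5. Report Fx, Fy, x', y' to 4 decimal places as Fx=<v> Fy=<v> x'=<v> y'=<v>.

F_att = 3/4·(g−p) = 3/4·(-18,16) = (-13.5000,12.0000)
o1: d²=41 ≤ ρ²=43; F_rep = 25·(5,-4)/41² = (0.0744,-0.0595)
o2: d²=137 > ρ²=43 → inactive
F = F_att + ΣF_rep = (-13.4256,11.9405)
p' = p + 1/5·F = (9.3149,-8.6119)

Fx=-13.4256 Fy=11.9405 x'=9.3149 y'=-8.6119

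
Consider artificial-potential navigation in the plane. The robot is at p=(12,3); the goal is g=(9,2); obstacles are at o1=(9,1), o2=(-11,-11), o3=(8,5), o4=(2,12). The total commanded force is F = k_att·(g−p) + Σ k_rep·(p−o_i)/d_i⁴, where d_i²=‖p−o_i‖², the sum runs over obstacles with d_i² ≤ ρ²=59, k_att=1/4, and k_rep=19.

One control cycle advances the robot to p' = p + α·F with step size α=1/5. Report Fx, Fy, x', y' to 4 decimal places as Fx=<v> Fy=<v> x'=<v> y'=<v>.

Fx=-0.2227 Fy=-0.1201 x'=11.9555 y'=2.9760

F_att = 1/4·(g−p) = 1/4·(-3,-1) = (-0.7500,-0.2500)
o1: d²=13 ≤ ρ²=59; F_rep = 19·(3,2)/13² = (0.3373,0.2249)
o2: d²=725 > ρ²=59 → inactive
o3: d²=20 ≤ ρ²=59; F_rep = 19·(4,-2)/20² = (0.1900,-0.0950)
o4: d²=181 > ρ²=59 → inactive
F = F_att + ΣF_rep = (-0.2227,-0.1201)
p' = p + 1/5·F = (11.9555,2.9760)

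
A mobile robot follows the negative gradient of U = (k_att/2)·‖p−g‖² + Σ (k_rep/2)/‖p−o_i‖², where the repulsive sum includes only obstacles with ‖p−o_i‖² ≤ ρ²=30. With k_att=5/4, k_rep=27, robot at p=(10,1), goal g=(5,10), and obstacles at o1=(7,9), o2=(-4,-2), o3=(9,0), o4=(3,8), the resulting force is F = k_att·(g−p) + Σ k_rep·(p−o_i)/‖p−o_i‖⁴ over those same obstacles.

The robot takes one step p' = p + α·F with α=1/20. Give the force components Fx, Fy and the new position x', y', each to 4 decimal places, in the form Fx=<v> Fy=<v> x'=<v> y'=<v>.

F_att = 5/4·(g−p) = 5/4·(-5,9) = (-6.2500,11.2500)
o1: d²=73 > ρ²=30 → inactive
o2: d²=205 > ρ²=30 → inactive
o3: d²=2 ≤ ρ²=30; F_rep = 27·(1,1)/2² = (6.7500,6.7500)
o4: d²=98 > ρ²=30 → inactive
F = F_att + ΣF_rep = (0.5000,18.0000)
p' = p + 1/20·F = (10.0250,1.9000)

Fx=0.5000 Fy=18.0000 x'=10.0250 y'=1.9000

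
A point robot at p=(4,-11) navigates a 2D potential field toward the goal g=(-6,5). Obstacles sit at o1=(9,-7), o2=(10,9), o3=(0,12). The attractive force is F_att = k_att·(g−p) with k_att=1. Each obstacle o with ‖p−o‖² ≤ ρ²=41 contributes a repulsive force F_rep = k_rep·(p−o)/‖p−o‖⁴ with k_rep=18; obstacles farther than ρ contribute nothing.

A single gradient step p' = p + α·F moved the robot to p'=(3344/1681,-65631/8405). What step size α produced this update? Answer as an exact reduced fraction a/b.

α = 1/5

F_att = 1·(g−p) = 1·(-10,16) = (-10.0000,16.0000)
o1: d²=41 ≤ ρ²=41; F_rep = 18·(-5,-4)/41² = (-0.0535,-0.0428)
o2: d²=436 > ρ²=41 → inactive
o3: d²=545 > ρ²=41 → inactive
F = F_att + ΣF_rep = (-10.0535,15.9572)
Δp = p'−p = (-2.0107,3.1914); α = Δx/Fx = (-3380/1681) / (-16900/1681) = 1/5
check: Δy/Fy = (26824/8405) / (26824/1681) = 1/5 ✓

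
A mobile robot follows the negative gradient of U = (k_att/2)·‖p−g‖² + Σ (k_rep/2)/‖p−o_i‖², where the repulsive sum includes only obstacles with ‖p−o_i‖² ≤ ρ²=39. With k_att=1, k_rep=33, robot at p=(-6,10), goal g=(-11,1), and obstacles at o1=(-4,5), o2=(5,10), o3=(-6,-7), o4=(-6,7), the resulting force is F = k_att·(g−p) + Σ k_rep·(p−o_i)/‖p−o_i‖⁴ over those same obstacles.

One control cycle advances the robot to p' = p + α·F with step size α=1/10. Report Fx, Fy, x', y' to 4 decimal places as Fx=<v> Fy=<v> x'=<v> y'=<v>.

Fx=-5.0785 Fy=-7.5816 x'=-6.5078 y'=9.2418

F_att = 1·(g−p) = 1·(-5,-9) = (-5.0000,-9.0000)
o1: d²=29 ≤ ρ²=39; F_rep = 33·(-2,5)/29² = (-0.0785,0.1962)
o2: d²=121 > ρ²=39 → inactive
o3: d²=289 > ρ²=39 → inactive
o4: d²=9 ≤ ρ²=39; F_rep = 33·(0,3)/9² = (0.0000,1.2222)
F = F_att + ΣF_rep = (-5.0785,-7.5816)
p' = p + 1/10·F = (-6.5078,9.2418)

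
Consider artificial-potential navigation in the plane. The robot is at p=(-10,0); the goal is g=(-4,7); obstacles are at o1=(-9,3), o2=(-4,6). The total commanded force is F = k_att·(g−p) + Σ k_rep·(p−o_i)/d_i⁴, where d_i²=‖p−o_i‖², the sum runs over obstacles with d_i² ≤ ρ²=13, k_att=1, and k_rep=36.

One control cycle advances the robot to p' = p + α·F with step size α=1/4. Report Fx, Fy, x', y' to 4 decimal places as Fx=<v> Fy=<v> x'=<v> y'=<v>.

F_att = 1·(g−p) = 1·(6,7) = (6.0000,7.0000)
o1: d²=10 ≤ ρ²=13; F_rep = 36·(-1,-3)/10² = (-0.3600,-1.0800)
o2: d²=72 > ρ²=13 → inactive
F = F_att + ΣF_rep = (5.6400,5.9200)
p' = p + 1/4·F = (-8.5900,1.4800)

Fx=5.6400 Fy=5.9200 x'=-8.5900 y'=1.4800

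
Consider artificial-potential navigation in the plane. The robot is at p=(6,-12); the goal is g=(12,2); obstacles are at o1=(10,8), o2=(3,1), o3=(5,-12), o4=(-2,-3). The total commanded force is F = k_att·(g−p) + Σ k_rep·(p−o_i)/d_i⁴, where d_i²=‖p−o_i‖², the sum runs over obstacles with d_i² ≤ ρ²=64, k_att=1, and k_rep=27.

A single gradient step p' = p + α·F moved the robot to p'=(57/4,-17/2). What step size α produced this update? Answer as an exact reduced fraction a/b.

F_att = 1·(g−p) = 1·(6,14) = (6.0000,14.0000)
o1: d²=416 > ρ²=64 → inactive
o2: d²=178 > ρ²=64 → inactive
o3: d²=1 ≤ ρ²=64; F_rep = 27·(1,0)/1² = (27.0000,0.0000)
o4: d²=145 > ρ²=64 → inactive
F = F_att + ΣF_rep = (33.0000,14.0000)
Δp = p'−p = (8.2500,3.5000); α = Δx/Fx = (33/4) / (33) = 1/4
check: Δy/Fy = (7/2) / (14) = 1/4 ✓

α = 1/4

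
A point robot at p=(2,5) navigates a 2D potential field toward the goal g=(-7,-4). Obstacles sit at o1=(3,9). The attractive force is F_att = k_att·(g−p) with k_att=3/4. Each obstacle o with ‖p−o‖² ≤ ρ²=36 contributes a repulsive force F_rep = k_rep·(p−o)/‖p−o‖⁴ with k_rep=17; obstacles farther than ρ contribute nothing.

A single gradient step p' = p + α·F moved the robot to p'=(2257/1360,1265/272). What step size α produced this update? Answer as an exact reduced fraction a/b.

F_att = 3/4·(g−p) = 3/4·(-9,-9) = (-6.7500,-6.7500)
o1: d²=17 ≤ ρ²=36; F_rep = 17·(-1,-4)/17² = (-0.0588,-0.2353)
F = F_att + ΣF_rep = (-6.8088,-6.9853)
Δp = p'−p = (-0.3404,-0.3493); α = Δx/Fx = (-463/1360) / (-463/68) = 1/20
check: Δy/Fy = (-95/272) / (-475/68) = 1/20 ✓

α = 1/20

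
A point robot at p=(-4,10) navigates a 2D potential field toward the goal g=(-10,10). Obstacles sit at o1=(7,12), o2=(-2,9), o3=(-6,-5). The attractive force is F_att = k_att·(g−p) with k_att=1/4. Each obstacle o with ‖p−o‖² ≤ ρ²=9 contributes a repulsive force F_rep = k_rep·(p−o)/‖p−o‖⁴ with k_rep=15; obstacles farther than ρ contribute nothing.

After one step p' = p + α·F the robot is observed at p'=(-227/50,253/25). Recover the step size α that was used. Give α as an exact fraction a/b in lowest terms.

α = 1/5

F_att = 1/4·(g−p) = 1/4·(-6,0) = (-1.5000,0.0000)
o1: d²=125 > ρ²=9 → inactive
o2: d²=5 ≤ ρ²=9; F_rep = 15·(-2,1)/5² = (-1.2000,0.6000)
o3: d²=229 > ρ²=9 → inactive
F = F_att + ΣF_rep = (-2.7000,0.6000)
Δp = p'−p = (-0.5400,0.1200); α = Δx/Fx = (-27/50) / (-27/10) = 1/5
check: Δy/Fy = (3/25) / (3/5) = 1/5 ✓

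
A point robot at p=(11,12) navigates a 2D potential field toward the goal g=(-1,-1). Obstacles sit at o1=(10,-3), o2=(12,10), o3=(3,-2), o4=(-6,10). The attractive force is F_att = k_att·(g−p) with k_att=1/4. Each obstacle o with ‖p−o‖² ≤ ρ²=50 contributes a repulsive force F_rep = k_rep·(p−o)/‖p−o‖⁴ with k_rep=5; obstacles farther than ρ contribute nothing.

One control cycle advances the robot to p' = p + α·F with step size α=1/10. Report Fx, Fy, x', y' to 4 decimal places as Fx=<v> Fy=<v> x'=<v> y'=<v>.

F_att = 1/4·(g−p) = 1/4·(-12,-13) = (-3.0000,-3.2500)
o1: d²=226 > ρ²=50 → inactive
o2: d²=5 ≤ ρ²=50; F_rep = 5·(-1,2)/5² = (-0.2000,0.4000)
o3: d²=260 > ρ²=50 → inactive
o4: d²=293 > ρ²=50 → inactive
F = F_att + ΣF_rep = (-3.2000,-2.8500)
p' = p + 1/10·F = (10.6800,11.7150)

Fx=-3.2000 Fy=-2.8500 x'=10.6800 y'=11.7150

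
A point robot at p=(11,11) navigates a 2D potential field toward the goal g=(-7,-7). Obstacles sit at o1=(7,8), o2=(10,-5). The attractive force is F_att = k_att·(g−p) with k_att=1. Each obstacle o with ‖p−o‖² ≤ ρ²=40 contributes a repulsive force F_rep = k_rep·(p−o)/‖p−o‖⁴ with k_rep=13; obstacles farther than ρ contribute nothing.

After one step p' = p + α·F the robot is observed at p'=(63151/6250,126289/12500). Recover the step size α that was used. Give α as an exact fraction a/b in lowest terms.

α = 1/20

F_att = 1·(g−p) = 1·(-18,-18) = (-18.0000,-18.0000)
o1: d²=25 ≤ ρ²=40; F_rep = 13·(4,3)/25² = (0.0832,0.0624)
o2: d²=257 > ρ²=40 → inactive
F = F_att + ΣF_rep = (-17.9168,-17.9376)
Δp = p'−p = (-0.8958,-0.8969); α = Δx/Fx = (-5599/6250) / (-11198/625) = 1/20
check: Δy/Fy = (-11211/12500) / (-11211/625) = 1/20 ✓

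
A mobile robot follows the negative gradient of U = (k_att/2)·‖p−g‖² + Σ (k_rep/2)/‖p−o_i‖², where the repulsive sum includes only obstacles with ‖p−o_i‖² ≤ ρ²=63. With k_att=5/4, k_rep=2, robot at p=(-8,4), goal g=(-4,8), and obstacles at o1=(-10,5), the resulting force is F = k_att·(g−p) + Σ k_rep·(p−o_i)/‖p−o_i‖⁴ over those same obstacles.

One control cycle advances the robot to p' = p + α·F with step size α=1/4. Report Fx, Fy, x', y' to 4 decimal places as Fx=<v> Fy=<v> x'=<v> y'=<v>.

Fx=5.1600 Fy=4.9200 x'=-6.7100 y'=5.2300

F_att = 5/4·(g−p) = 5/4·(4,4) = (5.0000,5.0000)
o1: d²=5 ≤ ρ²=63; F_rep = 2·(2,-1)/5² = (0.1600,-0.0800)
F = F_att + ΣF_rep = (5.1600,4.9200)
p' = p + 1/4·F = (-6.7100,5.2300)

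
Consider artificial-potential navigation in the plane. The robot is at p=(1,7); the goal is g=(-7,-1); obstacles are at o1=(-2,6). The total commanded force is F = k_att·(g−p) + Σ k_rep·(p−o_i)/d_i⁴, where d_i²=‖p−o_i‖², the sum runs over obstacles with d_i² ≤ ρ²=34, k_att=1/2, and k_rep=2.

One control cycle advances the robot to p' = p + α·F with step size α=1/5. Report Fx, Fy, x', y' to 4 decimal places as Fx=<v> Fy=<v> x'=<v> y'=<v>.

Fx=-3.9400 Fy=-3.9800 x'=0.2120 y'=6.2040

F_att = 1/2·(g−p) = 1/2·(-8,-8) = (-4.0000,-4.0000)
o1: d²=10 ≤ ρ²=34; F_rep = 2·(3,1)/10² = (0.0600,0.0200)
F = F_att + ΣF_rep = (-3.9400,-3.9800)
p' = p + 1/5·F = (0.2120,6.2040)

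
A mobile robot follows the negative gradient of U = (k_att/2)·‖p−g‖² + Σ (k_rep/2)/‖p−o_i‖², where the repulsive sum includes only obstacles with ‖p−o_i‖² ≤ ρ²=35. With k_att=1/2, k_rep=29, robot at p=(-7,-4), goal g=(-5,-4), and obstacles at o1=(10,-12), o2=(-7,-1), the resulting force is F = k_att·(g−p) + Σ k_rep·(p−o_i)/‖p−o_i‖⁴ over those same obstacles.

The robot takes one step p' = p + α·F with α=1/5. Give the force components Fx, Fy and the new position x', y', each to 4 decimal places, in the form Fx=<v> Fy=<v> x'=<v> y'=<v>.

Fx=1.0000 Fy=-1.0741 x'=-6.8000 y'=-4.2148

F_att = 1/2·(g−p) = 1/2·(2,0) = (1.0000,0.0000)
o1: d²=353 > ρ²=35 → inactive
o2: d²=9 ≤ ρ²=35; F_rep = 29·(0,-3)/9² = (0.0000,-1.0741)
F = F_att + ΣF_rep = (1.0000,-1.0741)
p' = p + 1/5·F = (-6.8000,-4.2148)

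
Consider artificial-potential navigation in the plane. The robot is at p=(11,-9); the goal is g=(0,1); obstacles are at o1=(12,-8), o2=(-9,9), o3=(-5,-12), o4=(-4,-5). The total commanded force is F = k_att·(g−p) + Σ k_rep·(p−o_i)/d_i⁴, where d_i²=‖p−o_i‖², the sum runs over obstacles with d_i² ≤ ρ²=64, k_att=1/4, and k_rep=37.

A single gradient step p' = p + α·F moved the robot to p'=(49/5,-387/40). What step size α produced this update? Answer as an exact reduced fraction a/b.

F_att = 1/4·(g−p) = 1/4·(-11,10) = (-2.7500,2.5000)
o1: d²=2 ≤ ρ²=64; F_rep = 37·(-1,-1)/2² = (-9.2500,-9.2500)
o2: d²=724 > ρ²=64 → inactive
o3: d²=265 > ρ²=64 → inactive
o4: d²=241 > ρ²=64 → inactive
F = F_att + ΣF_rep = (-12.0000,-6.7500)
Δp = p'−p = (-1.2000,-0.6750); α = Δx/Fx = (-6/5) / (-12) = 1/10
check: Δy/Fy = (-27/40) / (-27/4) = 1/10 ✓

α = 1/10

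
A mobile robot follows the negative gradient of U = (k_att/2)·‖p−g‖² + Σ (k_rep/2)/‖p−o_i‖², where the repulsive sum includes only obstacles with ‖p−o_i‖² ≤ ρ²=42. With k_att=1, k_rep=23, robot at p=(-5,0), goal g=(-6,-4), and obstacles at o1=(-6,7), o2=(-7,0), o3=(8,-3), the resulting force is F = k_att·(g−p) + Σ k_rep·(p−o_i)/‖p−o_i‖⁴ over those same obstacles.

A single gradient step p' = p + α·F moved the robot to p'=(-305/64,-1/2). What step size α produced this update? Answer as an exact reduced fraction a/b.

F_att = 1·(g−p) = 1·(-1,-4) = (-1.0000,-4.0000)
o1: d²=50 > ρ²=42 → inactive
o2: d²=4 ≤ ρ²=42; F_rep = 23·(2,0)/4² = (2.8750,0.0000)
o3: d²=178 > ρ²=42 → inactive
F = F_att + ΣF_rep = (1.8750,-4.0000)
Δp = p'−p = (0.2344,-0.5000); α = Δx/Fx = (15/64) / (15/8) = 1/8
check: Δy/Fy = (-1/2) / (-4) = 1/8 ✓

α = 1/8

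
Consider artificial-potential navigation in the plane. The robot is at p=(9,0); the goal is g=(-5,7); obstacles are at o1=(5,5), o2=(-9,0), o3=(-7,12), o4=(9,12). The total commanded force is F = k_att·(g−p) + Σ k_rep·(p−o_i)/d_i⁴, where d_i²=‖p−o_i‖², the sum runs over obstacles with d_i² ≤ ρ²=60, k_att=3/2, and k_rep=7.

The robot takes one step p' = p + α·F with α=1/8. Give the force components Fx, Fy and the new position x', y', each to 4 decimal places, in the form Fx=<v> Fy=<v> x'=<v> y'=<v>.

Fx=-20.9833 Fy=10.4792 x'=6.3771 y'=1.3099

F_att = 3/2·(g−p) = 3/2·(-14,7) = (-21.0000,10.5000)
o1: d²=41 ≤ ρ²=60; F_rep = 7·(4,-5)/41² = (0.0167,-0.0208)
o2: d²=324 > ρ²=60 → inactive
o3: d²=400 > ρ²=60 → inactive
o4: d²=144 > ρ²=60 → inactive
F = F_att + ΣF_rep = (-20.9833,10.4792)
p' = p + 1/8·F = (6.3771,1.3099)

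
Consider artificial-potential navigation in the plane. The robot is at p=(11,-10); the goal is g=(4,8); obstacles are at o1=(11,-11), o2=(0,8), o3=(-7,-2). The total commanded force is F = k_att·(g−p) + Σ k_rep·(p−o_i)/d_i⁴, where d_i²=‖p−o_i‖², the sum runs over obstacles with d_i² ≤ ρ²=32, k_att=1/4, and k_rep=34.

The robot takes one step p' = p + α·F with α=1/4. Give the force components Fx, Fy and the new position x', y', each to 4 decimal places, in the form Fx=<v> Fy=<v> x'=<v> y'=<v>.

Fx=-1.7500 Fy=38.5000 x'=10.5625 y'=-0.3750

F_att = 1/4·(g−p) = 1/4·(-7,18) = (-1.7500,4.5000)
o1: d²=1 ≤ ρ²=32; F_rep = 34·(0,1)/1² = (0.0000,34.0000)
o2: d²=445 > ρ²=32 → inactive
o3: d²=388 > ρ²=32 → inactive
F = F_att + ΣF_rep = (-1.7500,38.5000)
p' = p + 1/4·F = (10.5625,-0.3750)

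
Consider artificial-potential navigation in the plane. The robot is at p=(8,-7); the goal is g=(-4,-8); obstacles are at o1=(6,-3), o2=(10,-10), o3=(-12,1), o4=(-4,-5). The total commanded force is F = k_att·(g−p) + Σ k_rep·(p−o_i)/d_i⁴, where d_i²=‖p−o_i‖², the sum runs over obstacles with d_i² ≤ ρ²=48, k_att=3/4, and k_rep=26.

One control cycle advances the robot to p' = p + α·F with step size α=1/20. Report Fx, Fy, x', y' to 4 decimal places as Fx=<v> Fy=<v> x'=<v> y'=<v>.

F_att = 3/4·(g−p) = 3/4·(-12,-1) = (-9.0000,-0.7500)
o1: d²=20 ≤ ρ²=48; F_rep = 26·(2,-4)/20² = (0.1300,-0.2600)
o2: d²=13 ≤ ρ²=48; F_rep = 26·(-2,3)/13² = (-0.3077,0.4615)
o3: d²=464 > ρ²=48 → inactive
o4: d²=148 > ρ²=48 → inactive
F = F_att + ΣF_rep = (-9.1777,-0.5485)
p' = p + 1/20·F = (7.5411,-7.0274)

Fx=-9.1777 Fy=-0.5485 x'=7.5411 y'=-7.0274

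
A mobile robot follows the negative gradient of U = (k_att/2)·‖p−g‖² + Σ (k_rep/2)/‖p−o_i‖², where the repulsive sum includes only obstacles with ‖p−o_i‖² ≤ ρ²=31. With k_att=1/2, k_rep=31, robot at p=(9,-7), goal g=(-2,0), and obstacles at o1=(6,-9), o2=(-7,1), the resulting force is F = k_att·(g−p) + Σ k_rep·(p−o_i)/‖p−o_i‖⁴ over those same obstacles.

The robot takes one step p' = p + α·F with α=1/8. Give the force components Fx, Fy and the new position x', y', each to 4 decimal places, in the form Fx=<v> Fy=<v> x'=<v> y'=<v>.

Fx=-4.9497 Fy=3.8669 x'=8.3813 y'=-6.5166

F_att = 1/2·(g−p) = 1/2·(-11,7) = (-5.5000,3.5000)
o1: d²=13 ≤ ρ²=31; F_rep = 31·(3,2)/13² = (0.5503,0.3669)
o2: d²=320 > ρ²=31 → inactive
F = F_att + ΣF_rep = (-4.9497,3.8669)
p' = p + 1/8·F = (8.3813,-6.5166)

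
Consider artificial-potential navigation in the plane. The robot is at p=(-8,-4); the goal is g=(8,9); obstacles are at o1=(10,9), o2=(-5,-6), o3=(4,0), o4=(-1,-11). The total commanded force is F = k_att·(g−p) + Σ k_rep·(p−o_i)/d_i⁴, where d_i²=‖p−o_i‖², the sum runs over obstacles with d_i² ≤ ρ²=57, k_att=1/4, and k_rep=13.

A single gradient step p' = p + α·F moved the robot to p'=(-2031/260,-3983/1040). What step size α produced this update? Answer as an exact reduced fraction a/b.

F_att = 1/4·(g−p) = 1/4·(16,13) = (4.0000,3.2500)
o1: d²=493 > ρ²=57 → inactive
o2: d²=13 ≤ ρ²=57; F_rep = 13·(-3,2)/13² = (-0.2308,0.1538)
o3: d²=160 > ρ²=57 → inactive
o4: d²=98 > ρ²=57 → inactive
F = F_att + ΣF_rep = (3.7692,3.4038)
Δp = p'−p = (0.1885,0.1702); α = Δx/Fx = (49/260) / (49/13) = 1/20
check: Δy/Fy = (177/1040) / (177/52) = 1/20 ✓

α = 1/20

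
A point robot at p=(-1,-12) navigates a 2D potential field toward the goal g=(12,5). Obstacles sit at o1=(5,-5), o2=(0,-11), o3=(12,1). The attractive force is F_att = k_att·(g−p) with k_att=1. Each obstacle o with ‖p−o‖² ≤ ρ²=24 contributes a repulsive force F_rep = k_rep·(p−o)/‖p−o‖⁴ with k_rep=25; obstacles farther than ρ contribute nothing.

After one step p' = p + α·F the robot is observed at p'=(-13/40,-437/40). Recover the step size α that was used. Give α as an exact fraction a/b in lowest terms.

F_att = 1·(g−p) = 1·(13,17) = (13.0000,17.0000)
o1: d²=85 > ρ²=24 → inactive
o2: d²=2 ≤ ρ²=24; F_rep = 25·(-1,-1)/2² = (-6.2500,-6.2500)
o3: d²=338 > ρ²=24 → inactive
F = F_att + ΣF_rep = (6.7500,10.7500)
Δp = p'−p = (0.6750,1.0750); α = Δx/Fx = (27/40) / (27/4) = 1/10
check: Δy/Fy = (43/40) / (43/4) = 1/10 ✓

α = 1/10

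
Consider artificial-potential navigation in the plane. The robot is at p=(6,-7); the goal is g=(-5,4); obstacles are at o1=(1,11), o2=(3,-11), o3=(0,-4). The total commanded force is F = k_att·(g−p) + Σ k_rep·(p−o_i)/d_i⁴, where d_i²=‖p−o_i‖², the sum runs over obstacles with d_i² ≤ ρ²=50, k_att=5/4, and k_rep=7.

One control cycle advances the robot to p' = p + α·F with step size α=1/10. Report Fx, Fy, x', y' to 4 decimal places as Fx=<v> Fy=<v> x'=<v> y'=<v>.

F_att = 5/4·(g−p) = 5/4·(-11,11) = (-13.7500,13.7500)
o1: d²=349 > ρ²=50 → inactive
o2: d²=25 ≤ ρ²=50; F_rep = 7·(3,4)/25² = (0.0336,0.0448)
o3: d²=45 ≤ ρ²=50; F_rep = 7·(6,-3)/45² = (0.0207,-0.0104)
F = F_att + ΣF_rep = (-13.6957,13.7844)
p' = p + 1/10·F = (4.6304,-5.6216)

Fx=-13.6957 Fy=13.7844 x'=4.6304 y'=-5.6216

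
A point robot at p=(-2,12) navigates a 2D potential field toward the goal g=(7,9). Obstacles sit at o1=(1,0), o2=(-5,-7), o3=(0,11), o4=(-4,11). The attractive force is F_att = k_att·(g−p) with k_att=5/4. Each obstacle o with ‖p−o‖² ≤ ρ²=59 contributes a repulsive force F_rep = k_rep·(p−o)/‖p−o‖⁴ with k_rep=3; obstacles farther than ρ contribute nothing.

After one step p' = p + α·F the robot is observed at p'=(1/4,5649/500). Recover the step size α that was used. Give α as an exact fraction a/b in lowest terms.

F_att = 5/4·(g−p) = 5/4·(9,-3) = (11.2500,-3.7500)
o1: d²=153 > ρ²=59 → inactive
o2: d²=370 > ρ²=59 → inactive
o3: d²=5 ≤ ρ²=59; F_rep = 3·(-2,1)/5² = (-0.2400,0.1200)
o4: d²=5 ≤ ρ²=59; F_rep = 3·(2,1)/5² = (0.2400,0.1200)
F = F_att + ΣF_rep = (11.2500,-3.5100)
Δp = p'−p = (2.2500,-0.7020); α = Δx/Fx = (9/4) / (45/4) = 1/5
check: Δy/Fy = (-351/500) / (-351/100) = 1/5 ✓

α = 1/5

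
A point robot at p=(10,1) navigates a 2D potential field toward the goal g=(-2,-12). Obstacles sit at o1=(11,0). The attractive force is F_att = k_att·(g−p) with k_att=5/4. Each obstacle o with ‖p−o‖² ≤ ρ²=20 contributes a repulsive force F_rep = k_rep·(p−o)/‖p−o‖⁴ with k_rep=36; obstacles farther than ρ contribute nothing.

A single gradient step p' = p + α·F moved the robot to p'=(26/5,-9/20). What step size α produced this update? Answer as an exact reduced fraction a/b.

α = 1/5

F_att = 5/4·(g−p) = 5/4·(-12,-13) = (-15.0000,-16.2500)
o1: d²=2 ≤ ρ²=20; F_rep = 36·(-1,1)/2² = (-9.0000,9.0000)
F = F_att + ΣF_rep = (-24.0000,-7.2500)
Δp = p'−p = (-4.8000,-1.4500); α = Δx/Fx = (-24/5) / (-24) = 1/5
check: Δy/Fy = (-29/20) / (-29/4) = 1/5 ✓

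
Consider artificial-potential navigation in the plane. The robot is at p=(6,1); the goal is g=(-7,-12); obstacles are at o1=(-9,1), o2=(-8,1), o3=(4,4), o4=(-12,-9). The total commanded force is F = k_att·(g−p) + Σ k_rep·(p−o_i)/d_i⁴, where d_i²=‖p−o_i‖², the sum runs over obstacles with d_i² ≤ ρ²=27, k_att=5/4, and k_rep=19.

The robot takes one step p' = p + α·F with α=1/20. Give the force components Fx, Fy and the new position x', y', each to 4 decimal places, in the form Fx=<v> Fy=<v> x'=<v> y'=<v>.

F_att = 5/4·(g−p) = 5/4·(-13,-13) = (-16.2500,-16.2500)
o1: d²=225 > ρ²=27 → inactive
o2: d²=196 > ρ²=27 → inactive
o3: d²=13 ≤ ρ²=27; F_rep = 19·(2,-3)/13² = (0.2249,-0.3373)
o4: d²=424 > ρ²=27 → inactive
F = F_att + ΣF_rep = (-16.0251,-16.5873)
p' = p + 1/20·F = (5.1987,0.1706)

Fx=-16.0251 Fy=-16.5873 x'=5.1987 y'=0.1706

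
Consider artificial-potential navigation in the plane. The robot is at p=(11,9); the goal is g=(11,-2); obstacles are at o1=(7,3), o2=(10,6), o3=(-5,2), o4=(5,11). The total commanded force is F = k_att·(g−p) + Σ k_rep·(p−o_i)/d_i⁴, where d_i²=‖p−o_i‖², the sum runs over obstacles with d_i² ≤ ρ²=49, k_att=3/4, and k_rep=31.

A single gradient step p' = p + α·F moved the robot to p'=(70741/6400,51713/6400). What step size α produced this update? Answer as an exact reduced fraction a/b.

α = 1/8

F_att = 3/4·(g−p) = 3/4·(0,-11) = (0.0000,-8.2500)
o1: d²=52 > ρ²=49 → inactive
o2: d²=10 ≤ ρ²=49; F_rep = 31·(1,3)/10² = (0.3100,0.9300)
o3: d²=305 > ρ²=49 → inactive
o4: d²=40 ≤ ρ²=49; F_rep = 31·(6,-2)/40² = (0.1163,-0.0387)
F = F_att + ΣF_rep = (0.4263,-7.3587)
Δp = p'−p = (0.0533,-0.9198); α = Δx/Fx = (341/6400) / (341/800) = 1/8
check: Δy/Fy = (-5887/6400) / (-5887/800) = 1/8 ✓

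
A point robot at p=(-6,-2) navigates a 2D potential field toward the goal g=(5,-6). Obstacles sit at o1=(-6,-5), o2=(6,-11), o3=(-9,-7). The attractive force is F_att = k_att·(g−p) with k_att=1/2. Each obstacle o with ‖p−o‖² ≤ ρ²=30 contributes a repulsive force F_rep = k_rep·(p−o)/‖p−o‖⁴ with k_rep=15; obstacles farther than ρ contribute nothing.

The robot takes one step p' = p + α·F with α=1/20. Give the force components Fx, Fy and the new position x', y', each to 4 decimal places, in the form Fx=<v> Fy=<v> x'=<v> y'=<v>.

F_att = 1/2·(g−p) = 1/2·(11,-4) = (5.5000,-2.0000)
o1: d²=9 ≤ ρ²=30; F_rep = 15·(0,3)/9² = (0.0000,0.5556)
o2: d²=225 > ρ²=30 → inactive
o3: d²=34 > ρ²=30 → inactive
F = F_att + ΣF_rep = (5.5000,-1.4444)
p' = p + 1/20·F = (-5.7250,-2.0722)

Fx=5.5000 Fy=-1.4444 x'=-5.7250 y'=-2.0722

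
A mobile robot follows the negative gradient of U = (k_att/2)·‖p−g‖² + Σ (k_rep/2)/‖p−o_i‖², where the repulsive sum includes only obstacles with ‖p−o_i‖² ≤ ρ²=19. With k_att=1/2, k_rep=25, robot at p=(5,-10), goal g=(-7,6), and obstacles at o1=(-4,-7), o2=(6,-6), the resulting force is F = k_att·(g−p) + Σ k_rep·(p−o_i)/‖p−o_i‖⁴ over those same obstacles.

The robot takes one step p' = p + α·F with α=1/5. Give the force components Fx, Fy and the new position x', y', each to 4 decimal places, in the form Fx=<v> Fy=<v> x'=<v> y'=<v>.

F_att = 1/2·(g−p) = 1/2·(-12,16) = (-6.0000,8.0000)
o1: d²=90 > ρ²=19 → inactive
o2: d²=17 ≤ ρ²=19; F_rep = 25·(-1,-4)/17² = (-0.0865,-0.3460)
F = F_att + ΣF_rep = (-6.0865,7.6540)
p' = p + 1/5·F = (3.7827,-8.4692)

Fx=-6.0865 Fy=7.6540 x'=3.7827 y'=-8.4692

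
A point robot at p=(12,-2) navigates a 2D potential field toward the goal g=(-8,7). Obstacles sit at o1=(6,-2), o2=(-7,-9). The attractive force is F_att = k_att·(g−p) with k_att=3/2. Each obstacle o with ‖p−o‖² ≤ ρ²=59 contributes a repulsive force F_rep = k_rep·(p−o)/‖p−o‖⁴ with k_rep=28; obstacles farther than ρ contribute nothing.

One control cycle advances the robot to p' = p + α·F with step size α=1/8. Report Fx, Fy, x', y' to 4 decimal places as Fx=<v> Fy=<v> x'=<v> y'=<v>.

F_att = 3/2·(g−p) = 3/2·(-20,9) = (-30.0000,13.5000)
o1: d²=36 ≤ ρ²=59; F_rep = 28·(6,0)/36² = (0.1296,0.0000)
o2: d²=410 > ρ²=59 → inactive
F = F_att + ΣF_rep = (-29.8704,13.5000)
p' = p + 1/8·F = (8.2662,-0.3125)

Fx=-29.8704 Fy=13.5000 x'=8.2662 y'=-0.3125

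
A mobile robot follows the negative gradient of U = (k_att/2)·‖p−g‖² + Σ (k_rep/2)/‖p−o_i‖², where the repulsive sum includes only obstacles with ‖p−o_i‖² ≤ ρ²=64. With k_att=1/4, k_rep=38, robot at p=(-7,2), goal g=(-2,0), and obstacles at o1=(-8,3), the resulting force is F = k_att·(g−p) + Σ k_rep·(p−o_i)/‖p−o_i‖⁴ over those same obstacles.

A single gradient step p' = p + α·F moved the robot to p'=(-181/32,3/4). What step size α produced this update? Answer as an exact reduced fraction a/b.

F_att = 1/4·(g−p) = 1/4·(5,-2) = (1.2500,-0.5000)
o1: d²=2 ≤ ρ²=64; F_rep = 38·(1,-1)/2² = (9.5000,-9.5000)
F = F_att + ΣF_rep = (10.7500,-10.0000)
Δp = p'−p = (1.3438,-1.2500); α = Δx/Fx = (43/32) / (43/4) = 1/8
check: Δy/Fy = (-5/4) / (-10) = 1/8 ✓

α = 1/8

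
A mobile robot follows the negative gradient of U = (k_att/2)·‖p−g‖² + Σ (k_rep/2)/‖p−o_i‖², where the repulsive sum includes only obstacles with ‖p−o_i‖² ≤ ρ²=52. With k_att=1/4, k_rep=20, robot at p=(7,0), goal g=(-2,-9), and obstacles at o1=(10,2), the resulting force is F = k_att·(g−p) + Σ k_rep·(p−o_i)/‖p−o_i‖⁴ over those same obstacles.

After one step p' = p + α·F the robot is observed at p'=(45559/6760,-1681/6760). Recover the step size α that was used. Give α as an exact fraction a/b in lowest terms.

F_att = 1/4·(g−p) = 1/4·(-9,-9) = (-2.2500,-2.2500)
o1: d²=13 ≤ ρ²=52; F_rep = 20·(-3,-2)/13² = (-0.3550,-0.2367)
F = F_att + ΣF_rep = (-2.6050,-2.4867)
Δp = p'−p = (-0.2605,-0.2487); α = Δx/Fx = (-1761/6760) / (-1761/676) = 1/10
check: Δy/Fy = (-1681/6760) / (-1681/676) = 1/10 ✓

α = 1/10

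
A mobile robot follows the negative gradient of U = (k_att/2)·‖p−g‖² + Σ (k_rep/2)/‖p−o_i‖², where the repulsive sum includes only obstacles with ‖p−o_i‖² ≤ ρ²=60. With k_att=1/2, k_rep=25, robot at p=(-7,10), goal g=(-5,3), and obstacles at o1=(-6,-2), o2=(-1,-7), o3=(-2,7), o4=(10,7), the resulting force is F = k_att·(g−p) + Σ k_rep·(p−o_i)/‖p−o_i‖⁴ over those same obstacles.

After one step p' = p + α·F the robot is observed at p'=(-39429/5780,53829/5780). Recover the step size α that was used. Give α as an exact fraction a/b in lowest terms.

F_att = 1/2·(g−p) = 1/2·(2,-7) = (1.0000,-3.5000)
o1: d²=145 > ρ²=60 → inactive
o2: d²=325 > ρ²=60 → inactive
o3: d²=34 ≤ ρ²=60; F_rep = 25·(-5,3)/34² = (-0.1081,0.0649)
o4: d²=298 > ρ²=60 → inactive
F = F_att + ΣF_rep = (0.8919,-3.4351)
Δp = p'−p = (0.1784,-0.6870); α = Δx/Fx = (1031/5780) / (1031/1156) = 1/5
check: Δy/Fy = (-3971/5780) / (-3971/1156) = 1/5 ✓

α = 1/5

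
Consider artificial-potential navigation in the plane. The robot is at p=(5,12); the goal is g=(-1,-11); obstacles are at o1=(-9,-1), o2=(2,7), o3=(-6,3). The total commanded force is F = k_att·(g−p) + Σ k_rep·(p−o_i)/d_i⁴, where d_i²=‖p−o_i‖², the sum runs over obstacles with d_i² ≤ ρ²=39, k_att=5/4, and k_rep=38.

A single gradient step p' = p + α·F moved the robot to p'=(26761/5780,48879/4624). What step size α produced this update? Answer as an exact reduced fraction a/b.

α = 1/20

F_att = 5/4·(g−p) = 5/4·(-6,-23) = (-7.5000,-28.7500)
o1: d²=365 > ρ²=39 → inactive
o2: d²=34 ≤ ρ²=39; F_rep = 38·(3,5)/34² = (0.0986,0.1644)
o3: d²=202 > ρ²=39 → inactive
F = F_att + ΣF_rep = (-7.4014,-28.5856)
Δp = p'−p = (-0.3701,-1.4293); α = Δx/Fx = (-2139/5780) / (-2139/289) = 1/20
check: Δy/Fy = (-6609/4624) / (-33045/1156) = 1/20 ✓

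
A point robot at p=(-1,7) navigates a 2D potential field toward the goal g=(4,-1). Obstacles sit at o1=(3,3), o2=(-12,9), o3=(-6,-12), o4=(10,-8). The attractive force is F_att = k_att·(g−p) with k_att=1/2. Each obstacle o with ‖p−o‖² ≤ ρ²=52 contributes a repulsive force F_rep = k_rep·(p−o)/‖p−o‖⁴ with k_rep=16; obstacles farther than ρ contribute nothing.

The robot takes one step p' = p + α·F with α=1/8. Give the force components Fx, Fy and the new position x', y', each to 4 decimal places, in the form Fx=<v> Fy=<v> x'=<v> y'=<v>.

Fx=2.4375 Fy=-3.9375 x'=-0.6953 y'=6.5078

F_att = 1/2·(g−p) = 1/2·(5,-8) = (2.5000,-4.0000)
o1: d²=32 ≤ ρ²=52; F_rep = 16·(-4,4)/32² = (-0.0625,0.0625)
o2: d²=125 > ρ²=52 → inactive
o3: d²=386 > ρ²=52 → inactive
o4: d²=346 > ρ²=52 → inactive
F = F_att + ΣF_rep = (2.4375,-3.9375)
p' = p + 1/8·F = (-0.6953,6.5078)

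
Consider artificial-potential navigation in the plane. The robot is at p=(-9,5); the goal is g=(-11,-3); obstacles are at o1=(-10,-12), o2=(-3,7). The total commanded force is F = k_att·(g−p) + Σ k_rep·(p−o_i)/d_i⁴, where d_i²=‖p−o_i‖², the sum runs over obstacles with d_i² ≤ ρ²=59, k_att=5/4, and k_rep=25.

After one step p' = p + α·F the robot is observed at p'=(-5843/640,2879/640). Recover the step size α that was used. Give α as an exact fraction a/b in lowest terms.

α = 1/20

F_att = 5/4·(g−p) = 5/4·(-2,-8) = (-2.5000,-10.0000)
o1: d²=290 > ρ²=59 → inactive
o2: d²=40 ≤ ρ²=59; F_rep = 25·(-6,-2)/40² = (-0.0938,-0.0312)
F = F_att + ΣF_rep = (-2.5938,-10.0312)
Δp = p'−p = (-0.1297,-0.5016); α = Δx/Fx = (-83/640) / (-83/32) = 1/20
check: Δy/Fy = (-321/640) / (-321/32) = 1/20 ✓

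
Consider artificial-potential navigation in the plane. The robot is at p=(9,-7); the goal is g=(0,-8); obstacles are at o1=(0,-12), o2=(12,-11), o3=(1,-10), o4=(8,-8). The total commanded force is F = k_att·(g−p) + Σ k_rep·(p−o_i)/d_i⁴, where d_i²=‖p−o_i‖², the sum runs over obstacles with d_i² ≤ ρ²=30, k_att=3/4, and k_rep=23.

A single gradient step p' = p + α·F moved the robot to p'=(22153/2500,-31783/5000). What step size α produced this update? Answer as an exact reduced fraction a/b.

F_att = 3/4·(g−p) = 3/4·(-9,-1) = (-6.7500,-0.7500)
o1: d²=106 > ρ²=30 → inactive
o2: d²=25 ≤ ρ²=30; F_rep = 23·(-3,4)/25² = (-0.1104,0.1472)
o3: d²=73 > ρ²=30 → inactive
o4: d²=2 ≤ ρ²=30; F_rep = 23·(1,1)/2² = (5.7500,5.7500)
F = F_att + ΣF_rep = (-1.1104,5.1472)
Δp = p'−p = (-0.1388,0.6434); α = Δx/Fx = (-347/2500) / (-694/625) = 1/8
check: Δy/Fy = (3217/5000) / (3217/625) = 1/8 ✓

α = 1/8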